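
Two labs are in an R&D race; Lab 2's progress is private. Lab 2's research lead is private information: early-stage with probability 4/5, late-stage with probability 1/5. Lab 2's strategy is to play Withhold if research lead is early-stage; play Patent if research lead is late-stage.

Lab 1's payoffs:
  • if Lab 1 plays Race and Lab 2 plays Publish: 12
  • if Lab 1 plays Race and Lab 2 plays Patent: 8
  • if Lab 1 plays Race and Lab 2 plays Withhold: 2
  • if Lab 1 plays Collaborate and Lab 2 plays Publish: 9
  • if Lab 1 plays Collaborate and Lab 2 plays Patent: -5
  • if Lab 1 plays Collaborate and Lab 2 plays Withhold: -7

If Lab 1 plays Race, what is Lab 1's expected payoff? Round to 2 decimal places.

E[Race] = 4/5·2 + 1/5·8 = 8/5 + 8/5 = 16/5

3.20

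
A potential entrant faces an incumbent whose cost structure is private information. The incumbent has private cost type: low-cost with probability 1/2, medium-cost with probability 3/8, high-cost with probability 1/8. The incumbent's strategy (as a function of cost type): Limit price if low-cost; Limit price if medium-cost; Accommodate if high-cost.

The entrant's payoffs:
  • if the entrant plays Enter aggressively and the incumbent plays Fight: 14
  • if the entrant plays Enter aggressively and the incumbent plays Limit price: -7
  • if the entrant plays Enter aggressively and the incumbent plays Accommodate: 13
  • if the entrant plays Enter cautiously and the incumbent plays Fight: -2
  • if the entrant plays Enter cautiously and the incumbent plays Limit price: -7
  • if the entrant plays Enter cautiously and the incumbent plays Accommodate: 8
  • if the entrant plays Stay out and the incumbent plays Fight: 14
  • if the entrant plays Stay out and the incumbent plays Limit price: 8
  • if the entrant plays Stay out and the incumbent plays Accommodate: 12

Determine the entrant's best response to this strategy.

E[Enter aggressively] = 1/2·(-7) + 3/8·(-7) + 1/8·(13) = -9/2
E[Enter cautiously] = 1/2·(-7) + 3/8·(-7) + 1/8·(8) = -41/8
E[Stay out] = 1/2·(8) + 3/8·(8) + 1/8·(12) = 17/2
Best response: Stay out (17/2 is the largest).

Stay out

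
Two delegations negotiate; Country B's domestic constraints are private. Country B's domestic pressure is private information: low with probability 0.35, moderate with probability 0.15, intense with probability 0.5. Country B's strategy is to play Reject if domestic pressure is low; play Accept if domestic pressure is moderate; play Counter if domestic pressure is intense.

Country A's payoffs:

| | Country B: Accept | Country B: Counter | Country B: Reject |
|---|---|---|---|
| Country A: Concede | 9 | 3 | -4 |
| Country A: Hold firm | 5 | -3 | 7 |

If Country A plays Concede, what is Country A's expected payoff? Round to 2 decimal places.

E[Concede] = 0.35·(-4) + 0.15·9 + 0.5·3 = (-1.4) + 1.35 + 1.5 = 1.45

1.45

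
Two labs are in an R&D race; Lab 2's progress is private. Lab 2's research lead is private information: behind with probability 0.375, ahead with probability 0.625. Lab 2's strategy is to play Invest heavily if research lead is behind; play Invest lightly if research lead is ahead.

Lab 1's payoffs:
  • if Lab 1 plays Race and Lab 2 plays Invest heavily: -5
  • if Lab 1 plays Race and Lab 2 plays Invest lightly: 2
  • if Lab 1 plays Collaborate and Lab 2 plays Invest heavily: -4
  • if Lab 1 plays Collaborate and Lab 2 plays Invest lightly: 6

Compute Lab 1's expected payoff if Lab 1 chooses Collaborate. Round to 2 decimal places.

2.25

E[Collaborate] = 0.375·(-4) + 0.625·6 = (-1.5) + 3.75 = 2.25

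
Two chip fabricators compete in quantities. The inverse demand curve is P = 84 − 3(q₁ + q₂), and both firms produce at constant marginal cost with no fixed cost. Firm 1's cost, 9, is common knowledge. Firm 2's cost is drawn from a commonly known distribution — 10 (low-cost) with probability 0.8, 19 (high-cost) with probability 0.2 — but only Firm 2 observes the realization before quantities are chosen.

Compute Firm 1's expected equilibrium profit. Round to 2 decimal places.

Firm 2 with cost c maximizes (84 − 3(q₁+q₂) − c)·q₂, giving q₂(c) = (84 − c − 3q₁)/6.
E[c₂] = 0.8·10 + 0.2·19 = 11.8
Firm 1's FOC against E[q₂] yields q₁ = (84 − 2·9 + E[c₂])/9 = (84 − 18 + 11.8)/9 = 8.64444.
E[P] = 84 − 3·(q₁ + E[q₂]) = 34.9333; Firm 1's expected profit = (E[P] − 9)·q₁ = (34.9333 − 9)·8.64444 = 224.179.

224.18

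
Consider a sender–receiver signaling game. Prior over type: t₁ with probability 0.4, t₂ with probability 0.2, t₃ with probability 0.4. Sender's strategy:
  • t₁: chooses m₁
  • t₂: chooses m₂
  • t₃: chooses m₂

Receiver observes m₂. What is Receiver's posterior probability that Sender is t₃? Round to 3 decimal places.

0.667

P(m₂) = 0.4·0 + 0.2·1 + 0.4·1 = 0.6
P(t₃ | m₂) = (0.4·1) / 0.6 = 0.4 / 0.6 = 0.666667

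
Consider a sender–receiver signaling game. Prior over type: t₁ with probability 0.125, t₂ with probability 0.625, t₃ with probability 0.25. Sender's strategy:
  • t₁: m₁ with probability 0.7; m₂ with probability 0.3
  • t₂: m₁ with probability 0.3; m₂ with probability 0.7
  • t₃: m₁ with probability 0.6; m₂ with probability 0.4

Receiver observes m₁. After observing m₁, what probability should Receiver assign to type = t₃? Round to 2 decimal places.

0.35

P(m₁) = 0.125·0.7 + 0.625·0.3 + 0.25·0.6 = 0.425
P(t₃ | m₁) = (0.25·0.6) / 0.425 = 0.15 / 0.425 = 0.352941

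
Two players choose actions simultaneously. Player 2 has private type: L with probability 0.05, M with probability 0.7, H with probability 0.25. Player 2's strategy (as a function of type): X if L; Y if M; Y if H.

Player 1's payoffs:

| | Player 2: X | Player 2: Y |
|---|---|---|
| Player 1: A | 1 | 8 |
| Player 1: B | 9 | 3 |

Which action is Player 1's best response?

E[A] = 0.05·(1) + 0.7·(8) + 0.25·(8) = 7.65
E[B] = 0.05·(9) + 0.7·(3) + 0.25·(3) = 3.3
Best response: A (7.65 is the largest).

A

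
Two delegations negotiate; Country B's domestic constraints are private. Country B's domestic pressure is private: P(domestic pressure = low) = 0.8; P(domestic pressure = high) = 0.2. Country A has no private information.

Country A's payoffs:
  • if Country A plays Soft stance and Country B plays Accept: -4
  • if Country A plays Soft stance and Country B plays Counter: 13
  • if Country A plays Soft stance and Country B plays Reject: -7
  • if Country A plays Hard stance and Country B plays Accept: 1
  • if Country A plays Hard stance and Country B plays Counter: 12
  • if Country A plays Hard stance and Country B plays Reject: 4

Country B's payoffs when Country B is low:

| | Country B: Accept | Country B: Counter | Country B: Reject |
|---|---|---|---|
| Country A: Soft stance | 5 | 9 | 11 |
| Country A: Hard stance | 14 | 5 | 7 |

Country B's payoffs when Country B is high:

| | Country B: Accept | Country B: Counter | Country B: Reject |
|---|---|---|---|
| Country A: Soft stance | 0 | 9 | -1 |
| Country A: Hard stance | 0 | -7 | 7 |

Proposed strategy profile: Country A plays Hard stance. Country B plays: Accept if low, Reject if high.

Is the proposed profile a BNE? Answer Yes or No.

Yes

Country A plays Hard stance: E[Hard stance] = 0.8·(1) + 0.2·(4) = 1.6; E[Soft stance] = -4.6. Best-responding. ✓
Country B (domestic pressure low), facing Hard stance: Accept gives 14, Counter gives 5, Reject gives 7. Proposed Accept is best. ✓
Country B (domestic pressure high), facing Hard stance: Accept gives 0, Counter gives -7, Reject gives 7. Proposed Reject is best. ✓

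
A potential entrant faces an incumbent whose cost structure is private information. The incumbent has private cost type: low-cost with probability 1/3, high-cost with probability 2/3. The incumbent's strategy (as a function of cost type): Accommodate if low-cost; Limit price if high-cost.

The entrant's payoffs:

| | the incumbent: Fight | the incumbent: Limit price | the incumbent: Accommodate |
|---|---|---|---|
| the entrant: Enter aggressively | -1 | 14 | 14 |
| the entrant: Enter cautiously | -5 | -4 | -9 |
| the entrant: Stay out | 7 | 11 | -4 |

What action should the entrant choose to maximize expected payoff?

E[Enter aggressively] = 1/3·(14) + 2/3·(14) = 14
E[Enter cautiously] = 1/3·(-9) + 2/3·(-4) = -17/3
E[Stay out] = 1/3·(-4) + 2/3·(11) = 6
Best response: Enter aggressively (14 is the largest).

Enter aggressively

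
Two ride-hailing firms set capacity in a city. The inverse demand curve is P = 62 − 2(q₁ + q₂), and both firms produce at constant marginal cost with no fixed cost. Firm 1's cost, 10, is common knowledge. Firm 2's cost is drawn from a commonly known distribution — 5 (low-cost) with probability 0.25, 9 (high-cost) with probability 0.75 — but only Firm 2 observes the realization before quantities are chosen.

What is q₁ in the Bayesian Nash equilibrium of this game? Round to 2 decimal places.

Firm 2 with cost c maximizes (62 − 2(q₁+q₂) − c)·q₂, giving q₂(c) = (62 − c − 2q₁)/4.
E[c₂] = 0.25·5 + 0.75·9 = 8
Firm 1's FOC against E[q₂] yields q₁ = (62 − 2·10 + E[c₂])/6 = (62 − 20 + 8)/6 = 8.33333.

8.33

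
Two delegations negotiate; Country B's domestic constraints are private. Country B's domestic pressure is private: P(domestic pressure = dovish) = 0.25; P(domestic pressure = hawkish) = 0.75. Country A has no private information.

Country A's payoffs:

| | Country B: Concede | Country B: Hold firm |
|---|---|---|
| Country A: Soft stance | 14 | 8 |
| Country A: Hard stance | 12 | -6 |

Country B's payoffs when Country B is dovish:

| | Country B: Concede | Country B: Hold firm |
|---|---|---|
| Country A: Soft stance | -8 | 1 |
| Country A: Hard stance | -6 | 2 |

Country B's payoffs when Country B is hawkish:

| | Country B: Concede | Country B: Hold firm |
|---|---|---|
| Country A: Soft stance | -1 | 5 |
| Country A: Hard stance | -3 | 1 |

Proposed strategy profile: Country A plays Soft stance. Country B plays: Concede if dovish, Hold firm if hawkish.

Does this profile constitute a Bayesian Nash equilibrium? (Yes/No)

No

Country A plays Soft stance: E[Soft stance] = 0.25·(14) + 0.75·(8) = 9.5; E[Hard stance] = -1.5. Best-responding. ✓
Country B (domestic pressure dovish), facing Soft stance: Concede gives -8, Hold firm gives 1. Proposed Concede is not best — profitable deviation exists. ✗
Country B (domestic pressure hawkish), facing Soft stance: Concede gives -1, Hold firm gives 5. Proposed Hold firm is best. ✓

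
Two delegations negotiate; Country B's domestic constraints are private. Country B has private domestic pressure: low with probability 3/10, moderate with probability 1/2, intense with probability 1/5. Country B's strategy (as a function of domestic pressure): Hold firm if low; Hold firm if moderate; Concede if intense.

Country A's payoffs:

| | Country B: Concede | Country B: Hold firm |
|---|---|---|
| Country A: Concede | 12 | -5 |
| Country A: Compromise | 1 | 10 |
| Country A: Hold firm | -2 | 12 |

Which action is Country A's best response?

Hold firm

E[Concede] = 3/10·(-5) + 1/2·(-5) + 1/5·(12) = -8/5
E[Compromise] = 3/10·(10) + 1/2·(10) + 1/5·(1) = 41/5
E[Hold firm] = 3/10·(12) + 1/2·(12) + 1/5·(-2) = 46/5
Best response: Hold firm (46/5 is the largest).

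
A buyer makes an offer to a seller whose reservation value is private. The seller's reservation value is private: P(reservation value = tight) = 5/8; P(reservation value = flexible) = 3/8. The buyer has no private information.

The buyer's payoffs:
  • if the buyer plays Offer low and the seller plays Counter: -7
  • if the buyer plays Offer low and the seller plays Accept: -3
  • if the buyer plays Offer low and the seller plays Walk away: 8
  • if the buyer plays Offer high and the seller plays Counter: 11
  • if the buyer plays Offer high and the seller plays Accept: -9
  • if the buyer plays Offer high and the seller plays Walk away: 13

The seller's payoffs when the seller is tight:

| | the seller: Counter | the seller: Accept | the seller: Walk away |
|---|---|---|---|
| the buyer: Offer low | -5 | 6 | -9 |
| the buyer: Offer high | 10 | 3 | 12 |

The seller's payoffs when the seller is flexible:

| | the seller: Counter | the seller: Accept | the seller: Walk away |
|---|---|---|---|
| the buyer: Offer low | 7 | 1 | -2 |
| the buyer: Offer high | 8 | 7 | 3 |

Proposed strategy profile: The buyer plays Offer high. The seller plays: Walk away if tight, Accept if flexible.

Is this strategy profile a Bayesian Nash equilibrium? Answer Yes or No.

The buyer plays Offer high: E[Offer high] = 5/8·(13) + 3/8·(-9) = 19/4; E[Offer low] = 31/8. Best-responding. ✓
The seller (reservation value tight), facing Offer high: Counter gives 10, Accept gives 3, Walk away gives 12. Proposed Walk away is best. ✓
The seller (reservation value flexible), facing Offer high: Counter gives 8, Accept gives 7, Walk away gives 3. Proposed Accept is not best — profitable deviation exists. ✗

No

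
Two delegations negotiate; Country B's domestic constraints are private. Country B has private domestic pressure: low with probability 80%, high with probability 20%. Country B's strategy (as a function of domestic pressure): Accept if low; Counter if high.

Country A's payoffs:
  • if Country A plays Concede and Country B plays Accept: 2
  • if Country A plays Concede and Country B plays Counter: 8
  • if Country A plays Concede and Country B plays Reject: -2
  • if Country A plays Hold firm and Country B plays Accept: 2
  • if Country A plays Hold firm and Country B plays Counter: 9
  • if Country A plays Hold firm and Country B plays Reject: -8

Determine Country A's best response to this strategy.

Hold firm

E[Concede] = 0.8·(2) + 0.2·(8) = 3.2
E[Hold firm] = 0.8·(2) + 0.2·(9) = 3.4
Best response: Hold firm (3.4 is the largest).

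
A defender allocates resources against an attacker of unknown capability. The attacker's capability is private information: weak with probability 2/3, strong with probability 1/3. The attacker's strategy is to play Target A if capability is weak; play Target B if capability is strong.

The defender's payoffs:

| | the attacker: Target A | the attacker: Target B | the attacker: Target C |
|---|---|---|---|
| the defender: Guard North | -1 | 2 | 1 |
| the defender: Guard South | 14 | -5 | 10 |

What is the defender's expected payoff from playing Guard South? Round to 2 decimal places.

7.67

E[Guard South] = 2/3·14 + 1/3·(-5) = 28/3 + (-5/3) = 23/3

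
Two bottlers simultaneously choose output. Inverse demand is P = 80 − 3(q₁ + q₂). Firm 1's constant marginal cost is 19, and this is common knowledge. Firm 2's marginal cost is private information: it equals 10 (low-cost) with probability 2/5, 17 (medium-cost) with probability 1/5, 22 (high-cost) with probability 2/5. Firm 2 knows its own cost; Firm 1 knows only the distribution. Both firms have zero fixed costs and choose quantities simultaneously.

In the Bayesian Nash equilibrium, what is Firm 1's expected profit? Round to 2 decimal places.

125.45

Firm 2 with cost c maximizes (80 − 3(q₁+q₂) − c)·q₂, giving q₂(c) = (80 − c − 3q₁)/6.
E[c₂] = 2/5·10 + 1/5·17 + 2/5·22 = 16.2
Firm 1's FOC against E[q₂] yields q₁ = (80 − 2·19 + E[c₂])/9 = (80 − 38 + 16.2)/9 = 6.46667.
E[P] = 80 − 3·(q₁ + E[q₂]) = 38.4; Firm 1's expected profit = (E[P] − 19)·q₁ = (38.4 − 19)·6.46667 = 125.453.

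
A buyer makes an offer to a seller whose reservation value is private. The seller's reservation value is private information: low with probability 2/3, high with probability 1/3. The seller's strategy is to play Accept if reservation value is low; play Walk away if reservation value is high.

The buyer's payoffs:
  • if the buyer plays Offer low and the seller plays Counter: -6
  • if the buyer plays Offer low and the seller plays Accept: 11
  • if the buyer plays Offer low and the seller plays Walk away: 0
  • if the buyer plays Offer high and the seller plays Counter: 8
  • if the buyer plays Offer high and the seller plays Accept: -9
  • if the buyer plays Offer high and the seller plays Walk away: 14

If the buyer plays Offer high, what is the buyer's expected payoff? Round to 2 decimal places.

-1.33

E[Offer high] = 2/3·(-9) + 1/3·14 = (-6) + 14/3 = -4/3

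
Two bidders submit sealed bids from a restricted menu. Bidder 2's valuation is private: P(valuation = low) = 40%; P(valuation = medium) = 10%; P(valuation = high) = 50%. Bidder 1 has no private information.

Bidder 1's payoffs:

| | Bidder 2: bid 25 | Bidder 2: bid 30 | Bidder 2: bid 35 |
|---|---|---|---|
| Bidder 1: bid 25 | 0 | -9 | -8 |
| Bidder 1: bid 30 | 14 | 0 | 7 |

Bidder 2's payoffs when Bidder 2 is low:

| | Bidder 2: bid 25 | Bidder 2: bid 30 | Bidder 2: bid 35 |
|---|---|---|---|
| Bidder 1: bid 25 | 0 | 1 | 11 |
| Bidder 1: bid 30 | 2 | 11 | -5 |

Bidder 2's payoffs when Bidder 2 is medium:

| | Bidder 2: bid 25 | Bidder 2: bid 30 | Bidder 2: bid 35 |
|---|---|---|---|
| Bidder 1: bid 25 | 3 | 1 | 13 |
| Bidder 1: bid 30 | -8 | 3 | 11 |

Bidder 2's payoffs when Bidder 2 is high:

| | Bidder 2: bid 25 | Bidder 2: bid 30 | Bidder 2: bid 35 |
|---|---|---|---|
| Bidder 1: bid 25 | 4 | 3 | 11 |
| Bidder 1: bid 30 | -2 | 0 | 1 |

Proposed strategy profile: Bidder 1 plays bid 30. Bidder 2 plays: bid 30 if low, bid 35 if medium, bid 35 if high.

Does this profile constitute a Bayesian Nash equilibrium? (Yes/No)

Bidder 1 plays bid 30: E[bid 30] = 0.4·(0) + 0.1·(7) + 0.5·(7) = 4.2; E[bid 25] = -8.4. Best-responding. ✓
Bidder 2 (valuation low), facing bid 30: bid 25 gives 2, bid 30 gives 11, bid 35 gives -5. Proposed bid 30 is best. ✓
Bidder 2 (valuation medium), facing bid 30: bid 25 gives -8, bid 30 gives 3, bid 35 gives 11. Proposed bid 35 is best. ✓
Bidder 2 (valuation high), facing bid 30: bid 25 gives -2, bid 30 gives 0, bid 35 gives 1. Proposed bid 35 is best. ✓

Yes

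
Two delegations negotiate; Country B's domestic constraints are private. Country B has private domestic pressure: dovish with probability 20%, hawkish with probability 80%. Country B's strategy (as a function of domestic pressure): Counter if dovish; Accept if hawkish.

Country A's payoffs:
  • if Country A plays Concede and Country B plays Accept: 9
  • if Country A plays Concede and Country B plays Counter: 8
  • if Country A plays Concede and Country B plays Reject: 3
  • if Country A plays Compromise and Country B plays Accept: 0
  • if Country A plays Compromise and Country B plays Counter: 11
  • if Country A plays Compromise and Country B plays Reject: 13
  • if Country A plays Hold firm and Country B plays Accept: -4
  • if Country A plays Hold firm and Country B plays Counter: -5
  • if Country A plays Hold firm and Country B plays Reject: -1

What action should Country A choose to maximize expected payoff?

Concede

E[Concede] = 0.2·(8) + 0.8·(9) = 8.8
E[Compromise] = 0.2·(11) + 0.8·(0) = 2.2
E[Hold firm] = 0.2·(-5) + 0.8·(-4) = -4.2
Best response: Concede (8.8 is the largest).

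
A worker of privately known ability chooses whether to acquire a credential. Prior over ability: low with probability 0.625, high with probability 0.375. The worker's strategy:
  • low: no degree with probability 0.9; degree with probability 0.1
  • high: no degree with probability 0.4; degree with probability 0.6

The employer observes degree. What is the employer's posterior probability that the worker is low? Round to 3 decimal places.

0.217

Apply Bayes' rule using the sender's strategy as the likelihood.
P(degree) = 0.625·0.1 + 0.375·0.6 = 0.2875
P(low | degree) = (0.625·0.1) / 0.2875 = 0.0625 / 0.2875 = 0.217391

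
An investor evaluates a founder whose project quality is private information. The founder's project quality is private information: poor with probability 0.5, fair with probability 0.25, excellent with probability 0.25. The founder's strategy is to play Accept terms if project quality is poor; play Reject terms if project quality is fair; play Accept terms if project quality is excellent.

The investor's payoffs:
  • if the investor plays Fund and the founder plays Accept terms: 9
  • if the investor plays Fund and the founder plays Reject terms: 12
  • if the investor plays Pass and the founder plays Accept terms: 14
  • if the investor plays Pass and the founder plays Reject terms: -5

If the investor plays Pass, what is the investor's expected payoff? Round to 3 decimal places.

E[Pass] = 0.5·14 + 0.25·(-5) + 0.25·14 = 7 + (-1.25) + 3.5 = 9.25

9.250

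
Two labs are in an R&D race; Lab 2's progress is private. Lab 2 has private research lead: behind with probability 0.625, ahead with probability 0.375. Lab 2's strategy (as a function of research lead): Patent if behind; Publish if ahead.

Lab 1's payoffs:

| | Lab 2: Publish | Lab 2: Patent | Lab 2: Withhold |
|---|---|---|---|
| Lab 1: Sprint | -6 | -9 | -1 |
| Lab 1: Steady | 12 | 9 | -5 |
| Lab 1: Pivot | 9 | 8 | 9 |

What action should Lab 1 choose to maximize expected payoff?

E[Sprint] = 0.625·(-9) + 0.375·(-6) = -7.875
E[Steady] = 0.625·(9) + 0.375·(12) = 10.125
E[Pivot] = 0.625·(8) + 0.375·(9) = 8.375
Best response: Steady (10.125 is the largest).

Steady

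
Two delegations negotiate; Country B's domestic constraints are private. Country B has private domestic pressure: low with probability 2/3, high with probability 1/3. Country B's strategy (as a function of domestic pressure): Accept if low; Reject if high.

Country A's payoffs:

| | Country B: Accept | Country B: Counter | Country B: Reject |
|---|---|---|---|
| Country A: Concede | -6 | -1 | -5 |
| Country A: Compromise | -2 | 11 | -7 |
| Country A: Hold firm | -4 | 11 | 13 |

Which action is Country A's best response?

Hold firm

E[Concede] = 2/3·(-6) + 1/3·(-5) = -17/3
E[Compromise] = 2/3·(-2) + 1/3·(-7) = -11/3
E[Hold firm] = 2/3·(-4) + 1/3·(13) = 5/3
Best response: Hold firm (5/3 is the largest).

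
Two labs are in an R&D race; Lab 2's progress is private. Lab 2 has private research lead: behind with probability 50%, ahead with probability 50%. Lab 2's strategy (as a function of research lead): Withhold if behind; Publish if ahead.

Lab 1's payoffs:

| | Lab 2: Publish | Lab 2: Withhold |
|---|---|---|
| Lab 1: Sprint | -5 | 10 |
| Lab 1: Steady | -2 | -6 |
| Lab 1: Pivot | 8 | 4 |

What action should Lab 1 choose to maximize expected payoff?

E[Sprint] = 0.5·(10) + 0.5·(-5) = 2.5
E[Steady] = 0.5·(-6) + 0.5·(-2) = -4
E[Pivot] = 0.5·(4) + 0.5·(8) = 6
Best response: Pivot (6 is the largest).

Pivot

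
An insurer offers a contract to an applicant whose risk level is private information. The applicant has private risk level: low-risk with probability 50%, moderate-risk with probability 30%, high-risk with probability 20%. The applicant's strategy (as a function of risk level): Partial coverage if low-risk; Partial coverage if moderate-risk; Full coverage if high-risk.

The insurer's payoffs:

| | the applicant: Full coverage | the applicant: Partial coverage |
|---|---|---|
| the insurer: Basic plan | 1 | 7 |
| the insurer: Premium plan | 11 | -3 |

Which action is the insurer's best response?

Basic plan

E[Basic plan] = 0.5·(7) + 0.3·(7) + 0.2·(1) = 5.8
E[Premium plan] = 0.5·(-3) + 0.3·(-3) + 0.2·(11) = -0.2
Best response: Basic plan (5.8 is the largest).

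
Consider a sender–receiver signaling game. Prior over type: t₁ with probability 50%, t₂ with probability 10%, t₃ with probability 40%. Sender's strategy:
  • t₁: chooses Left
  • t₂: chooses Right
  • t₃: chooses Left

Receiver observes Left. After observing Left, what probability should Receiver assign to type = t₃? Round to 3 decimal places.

0.444

P(Left) = 0.5·1 + 0.1·0 + 0.4·1 = 0.9
P(t₃ | Left) = (0.4·1) / 0.9 = 0.4 / 0.9 = 0.444444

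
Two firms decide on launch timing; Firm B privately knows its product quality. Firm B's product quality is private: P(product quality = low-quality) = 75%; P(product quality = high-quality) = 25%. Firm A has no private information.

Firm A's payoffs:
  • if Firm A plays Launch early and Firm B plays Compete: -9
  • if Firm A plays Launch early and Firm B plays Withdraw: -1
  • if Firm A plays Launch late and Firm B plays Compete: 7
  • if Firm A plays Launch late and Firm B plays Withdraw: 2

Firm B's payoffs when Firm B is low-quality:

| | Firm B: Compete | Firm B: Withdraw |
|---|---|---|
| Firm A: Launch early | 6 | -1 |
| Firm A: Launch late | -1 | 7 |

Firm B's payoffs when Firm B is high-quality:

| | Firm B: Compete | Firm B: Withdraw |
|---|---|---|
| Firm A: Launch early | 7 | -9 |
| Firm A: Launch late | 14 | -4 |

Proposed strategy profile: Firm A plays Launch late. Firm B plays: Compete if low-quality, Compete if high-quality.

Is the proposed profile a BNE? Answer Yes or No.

No

Firm A plays Launch late: E[Launch late] = 0.75·(7) + 0.25·(7) = 7; E[Launch early] = -9. Best-responding. ✓
Firm B (product quality low-quality), facing Launch late: Compete gives -1, Withdraw gives 7. Proposed Compete is not best — profitable deviation exists. ✗
Firm B (product quality high-quality), facing Launch late: Compete gives 14, Withdraw gives -4. Proposed Compete is best. ✓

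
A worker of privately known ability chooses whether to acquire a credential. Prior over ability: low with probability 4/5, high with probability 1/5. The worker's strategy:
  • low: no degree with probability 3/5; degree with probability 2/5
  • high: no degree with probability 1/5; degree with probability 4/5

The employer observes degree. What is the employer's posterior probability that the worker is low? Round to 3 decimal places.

0.667

P(degree) = (4/5)·(2/5) + (1/5)·(4/5) = 12/25
P(low | degree) = ((4/5)·(2/5)) / (12/25) = (8/25) / (12/25) = 2/3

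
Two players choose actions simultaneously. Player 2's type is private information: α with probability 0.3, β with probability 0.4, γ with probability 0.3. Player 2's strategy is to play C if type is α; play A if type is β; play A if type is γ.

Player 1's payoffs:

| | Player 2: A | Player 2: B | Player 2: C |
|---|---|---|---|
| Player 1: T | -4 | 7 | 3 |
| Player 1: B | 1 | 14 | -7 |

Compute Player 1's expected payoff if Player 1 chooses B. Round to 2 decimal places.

-1.40

Take the expectation over Player 2's type, weighting each type's action by its prior probability.
E[B] = 0.3·(-7) + 0.4·1 + 0.3·1 = (-2.1) + 0.4 + 0.3 = -1.4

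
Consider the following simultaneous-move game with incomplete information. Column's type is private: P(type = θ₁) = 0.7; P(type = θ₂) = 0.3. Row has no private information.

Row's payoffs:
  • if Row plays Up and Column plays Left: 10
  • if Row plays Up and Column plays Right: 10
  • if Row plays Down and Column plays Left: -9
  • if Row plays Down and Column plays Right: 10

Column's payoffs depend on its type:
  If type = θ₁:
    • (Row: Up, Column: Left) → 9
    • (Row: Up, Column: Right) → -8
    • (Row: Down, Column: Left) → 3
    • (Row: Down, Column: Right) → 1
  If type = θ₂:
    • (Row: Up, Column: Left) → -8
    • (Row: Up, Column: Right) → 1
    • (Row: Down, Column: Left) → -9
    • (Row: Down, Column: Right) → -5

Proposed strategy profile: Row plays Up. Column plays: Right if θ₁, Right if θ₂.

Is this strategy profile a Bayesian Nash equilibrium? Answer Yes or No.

A profile is a BNE iff every type of every player is best-responding given beliefs about the other side.
Row plays Up: E[Up] = 0.7·(10) + 0.3·(10) = 10; E[Down] = 10. Best-responding. ✓
Column (type θ₁), facing Up: Left gives 9, Right gives -8. Proposed Right is not best — profitable deviation exists. ✗
Column (type θ₂), facing Up: Left gives -8, Right gives 1. Proposed Right is best. ✓

No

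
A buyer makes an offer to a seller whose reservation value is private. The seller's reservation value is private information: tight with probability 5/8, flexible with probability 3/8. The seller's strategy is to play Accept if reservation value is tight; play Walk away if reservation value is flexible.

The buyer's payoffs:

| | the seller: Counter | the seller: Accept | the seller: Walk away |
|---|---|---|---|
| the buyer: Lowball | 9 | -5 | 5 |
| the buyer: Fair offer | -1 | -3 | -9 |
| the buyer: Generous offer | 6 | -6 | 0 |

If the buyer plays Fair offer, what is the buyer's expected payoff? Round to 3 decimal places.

-5.250

Take the expectation over the seller's reservation value, weighting each type's action by its prior probability.
E[Fair offer] = 5/8·(-3) + 3/8·(-9) = (-15/8) + (-27/8) = -21/4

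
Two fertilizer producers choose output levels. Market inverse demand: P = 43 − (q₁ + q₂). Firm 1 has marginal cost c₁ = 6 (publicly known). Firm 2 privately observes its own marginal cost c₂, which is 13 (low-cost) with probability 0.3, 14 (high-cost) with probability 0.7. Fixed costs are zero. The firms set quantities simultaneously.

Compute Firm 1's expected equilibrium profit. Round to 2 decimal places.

222.01

Firm 2 with cost c maximizes (43 − (q₁+q₂) − c)·q₂, giving q₂(c) = (43 − c − q₁)/2.
E[c₂] = 0.3·13 + 0.7·14 = 13.7
Firm 1's FOC against E[q₂] yields q₁ = (43 − 2·6 + E[c₂])/3 = (43 − 12 + 13.7)/3 = 14.9.
E[P] = 43 − (q₁ + E[q₂]) = 20.9; Firm 1's expected profit = (E[P] − 6)·q₁ = (20.9 − 6)·14.9 = 222.01.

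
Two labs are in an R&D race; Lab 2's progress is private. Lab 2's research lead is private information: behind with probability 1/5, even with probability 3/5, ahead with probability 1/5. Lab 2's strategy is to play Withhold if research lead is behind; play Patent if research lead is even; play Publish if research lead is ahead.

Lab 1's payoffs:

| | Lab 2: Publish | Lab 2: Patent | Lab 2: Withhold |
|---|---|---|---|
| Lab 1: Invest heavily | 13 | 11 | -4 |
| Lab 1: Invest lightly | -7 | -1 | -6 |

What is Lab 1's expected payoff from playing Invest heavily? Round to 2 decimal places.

8.40

Take the expectation over Lab 2's research lead, weighting each type's action by its prior probability.
E[Invest heavily] = 1/5·(-4) + 3/5·11 + 1/5·13 = (-4/5) + 33/5 + 13/5 = 42/5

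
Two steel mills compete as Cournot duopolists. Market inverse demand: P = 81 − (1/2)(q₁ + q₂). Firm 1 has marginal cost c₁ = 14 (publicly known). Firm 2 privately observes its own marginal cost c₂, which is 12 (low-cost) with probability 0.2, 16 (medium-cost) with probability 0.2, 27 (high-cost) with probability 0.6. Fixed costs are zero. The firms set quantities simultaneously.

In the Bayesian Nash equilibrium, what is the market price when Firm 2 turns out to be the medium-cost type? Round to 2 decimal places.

Type-c best response for Firm 2: q₂(c) = (81 − c) − q₁/2.
Firm 1 maximizes expected profit; its first-order condition is 81 − q₁ − (1/2)E[q₂] − 14 = 0.
Substituting E[q₂] and solving: E[c₂] = 21.8, so q₁ = (81 − 2·14 + 21.8)/(3/2) = 49.8667.
q₂(medium-cost) = 40.0667, so P = 81 − (1/2)·(49.8667 + 40.0667) = 36.0333.

36.03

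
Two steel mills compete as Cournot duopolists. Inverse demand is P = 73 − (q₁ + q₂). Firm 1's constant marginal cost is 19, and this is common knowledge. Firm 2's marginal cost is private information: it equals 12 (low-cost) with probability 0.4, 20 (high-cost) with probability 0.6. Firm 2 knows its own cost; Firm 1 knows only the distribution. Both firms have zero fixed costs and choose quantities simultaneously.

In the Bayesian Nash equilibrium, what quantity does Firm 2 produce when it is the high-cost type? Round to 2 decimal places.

17.87

Firm 2 with cost c maximizes (73 − (q₁+q₂) − c)·q₂, giving q₂(c) = (73 − c − q₁)/2.
E[c₂] = 0.4·12 + 0.6·20 = 16.8
Firm 1's FOC against E[q₂] yields q₁ = (73 − 2·19 + E[c₂])/3 = (73 − 38 + 16.8)/3 = 17.2667.
q₂(high-cost) = (73 − 20 − 17.2667)/2 = 17.8667.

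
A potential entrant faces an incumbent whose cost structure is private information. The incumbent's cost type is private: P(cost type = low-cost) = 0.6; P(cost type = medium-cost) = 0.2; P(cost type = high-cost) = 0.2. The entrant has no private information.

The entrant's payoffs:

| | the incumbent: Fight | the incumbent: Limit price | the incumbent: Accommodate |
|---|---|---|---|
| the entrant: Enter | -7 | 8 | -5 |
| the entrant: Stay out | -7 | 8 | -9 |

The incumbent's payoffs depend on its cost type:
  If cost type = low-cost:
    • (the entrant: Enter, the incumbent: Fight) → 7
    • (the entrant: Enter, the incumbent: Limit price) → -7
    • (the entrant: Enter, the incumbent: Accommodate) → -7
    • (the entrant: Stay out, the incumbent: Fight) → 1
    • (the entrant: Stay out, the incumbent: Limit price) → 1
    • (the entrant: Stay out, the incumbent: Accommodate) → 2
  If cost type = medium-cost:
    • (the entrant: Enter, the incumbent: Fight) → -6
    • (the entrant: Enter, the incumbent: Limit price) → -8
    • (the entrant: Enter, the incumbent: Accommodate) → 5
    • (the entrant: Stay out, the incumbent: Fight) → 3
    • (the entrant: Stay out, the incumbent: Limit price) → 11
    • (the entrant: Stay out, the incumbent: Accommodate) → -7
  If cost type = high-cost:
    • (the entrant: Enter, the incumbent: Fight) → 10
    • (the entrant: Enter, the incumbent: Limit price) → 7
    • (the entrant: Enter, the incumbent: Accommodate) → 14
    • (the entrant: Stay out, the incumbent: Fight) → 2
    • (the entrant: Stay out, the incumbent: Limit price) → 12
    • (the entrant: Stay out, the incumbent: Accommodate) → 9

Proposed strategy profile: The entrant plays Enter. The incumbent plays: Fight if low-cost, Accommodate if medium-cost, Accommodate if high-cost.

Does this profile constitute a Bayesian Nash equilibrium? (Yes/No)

A profile is a BNE iff every type of every player is best-responding given beliefs about the other side.
The entrant plays Enter: E[Enter] = 0.6·(-7) + 0.2·(-5) + 0.2·(-5) = -6.2; E[Stay out] = -7.8. Best-responding. ✓
The incumbent (cost type low-cost), facing Enter: Fight gives 7, Limit price gives -7, Accommodate gives -7. Proposed Fight is best. ✓
The incumbent (cost type medium-cost), facing Enter: Fight gives -6, Limit price gives -8, Accommodate gives 5. Proposed Accommodate is best. ✓
The incumbent (cost type high-cost), facing Enter: Fight gives 10, Limit price gives 7, Accommodate gives 14. Proposed Accommodate is best. ✓

Yes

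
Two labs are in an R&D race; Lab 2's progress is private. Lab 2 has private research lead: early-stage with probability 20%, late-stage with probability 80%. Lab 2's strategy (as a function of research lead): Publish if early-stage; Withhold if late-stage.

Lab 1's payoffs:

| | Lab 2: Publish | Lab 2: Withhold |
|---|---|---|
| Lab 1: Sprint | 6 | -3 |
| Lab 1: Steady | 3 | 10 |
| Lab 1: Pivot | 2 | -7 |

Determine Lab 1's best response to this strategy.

Steady

Compute Lab 1's expected payoff for each action, taking the expectation over Lab 2's type.
E[Sprint] = 0.2·(6) + 0.8·(-3) = -1.2
E[Steady] = 0.2·(3) + 0.8·(10) = 8.6
E[Pivot] = 0.2·(2) + 0.8·(-7) = -5.2
Best response: Steady (8.6 is the largest).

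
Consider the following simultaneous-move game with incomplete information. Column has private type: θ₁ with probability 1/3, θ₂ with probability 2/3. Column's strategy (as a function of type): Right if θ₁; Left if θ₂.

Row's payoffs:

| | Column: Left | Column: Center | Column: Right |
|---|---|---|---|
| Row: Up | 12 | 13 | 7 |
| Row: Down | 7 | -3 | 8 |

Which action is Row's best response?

E[Up] = 1/3·(7) + 2/3·(12) = 31/3
E[Down] = 1/3·(8) + 2/3·(7) = 22/3
Best response: Up (31/3 is the largest).

Up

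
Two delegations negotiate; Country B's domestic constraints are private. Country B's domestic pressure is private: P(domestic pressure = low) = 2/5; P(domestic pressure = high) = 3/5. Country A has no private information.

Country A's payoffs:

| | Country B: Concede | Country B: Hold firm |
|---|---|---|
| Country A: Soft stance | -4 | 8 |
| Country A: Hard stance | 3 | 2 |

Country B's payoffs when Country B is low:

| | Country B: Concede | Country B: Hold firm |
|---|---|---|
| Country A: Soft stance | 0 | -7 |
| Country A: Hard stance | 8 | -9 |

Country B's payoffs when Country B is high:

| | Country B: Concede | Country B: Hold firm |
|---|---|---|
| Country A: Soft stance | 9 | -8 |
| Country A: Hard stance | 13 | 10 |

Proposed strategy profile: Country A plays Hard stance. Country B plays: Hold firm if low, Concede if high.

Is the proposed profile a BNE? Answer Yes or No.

No

A profile is a BNE iff every type of every player is best-responding given beliefs about the other side.
Country A plays Hard stance: E[Hard stance] = 2/5·(2) + 3/5·(3) = 13/5; E[Soft stance] = 4/5. Best-responding. ✓
Country B (domestic pressure low), facing Hard stance: Concede gives 8, Hold firm gives -9. Proposed Hold firm is not best — profitable deviation exists. ✗
Country B (domestic pressure high), facing Hard stance: Concede gives 13, Hold firm gives 10. Proposed Concede is best. ✓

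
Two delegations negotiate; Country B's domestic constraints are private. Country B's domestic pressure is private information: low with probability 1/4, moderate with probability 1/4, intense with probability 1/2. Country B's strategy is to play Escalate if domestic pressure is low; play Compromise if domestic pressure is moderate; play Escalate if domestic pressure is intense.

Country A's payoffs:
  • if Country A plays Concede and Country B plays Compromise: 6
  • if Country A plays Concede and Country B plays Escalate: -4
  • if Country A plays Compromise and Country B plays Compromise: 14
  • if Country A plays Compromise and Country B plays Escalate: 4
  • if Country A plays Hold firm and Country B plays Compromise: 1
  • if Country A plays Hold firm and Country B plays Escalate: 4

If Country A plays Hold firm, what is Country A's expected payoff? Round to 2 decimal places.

E[Hold firm] = 1/4·4 + 1/4·1 + 1/2·4 = 1 + 1/4 + 2 = 13/4

3.25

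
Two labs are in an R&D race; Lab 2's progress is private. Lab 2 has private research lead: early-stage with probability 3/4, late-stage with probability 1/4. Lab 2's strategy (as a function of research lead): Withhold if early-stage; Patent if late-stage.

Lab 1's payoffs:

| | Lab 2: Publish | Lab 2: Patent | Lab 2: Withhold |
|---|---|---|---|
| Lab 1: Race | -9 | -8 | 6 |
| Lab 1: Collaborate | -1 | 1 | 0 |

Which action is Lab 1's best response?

E[Race] = 3/4·(6) + 1/4·(-8) = 5/2
E[Collaborate] = 3/4·(0) + 1/4·(1) = 1/4
Best response: Race (5/2 is the largest).

Race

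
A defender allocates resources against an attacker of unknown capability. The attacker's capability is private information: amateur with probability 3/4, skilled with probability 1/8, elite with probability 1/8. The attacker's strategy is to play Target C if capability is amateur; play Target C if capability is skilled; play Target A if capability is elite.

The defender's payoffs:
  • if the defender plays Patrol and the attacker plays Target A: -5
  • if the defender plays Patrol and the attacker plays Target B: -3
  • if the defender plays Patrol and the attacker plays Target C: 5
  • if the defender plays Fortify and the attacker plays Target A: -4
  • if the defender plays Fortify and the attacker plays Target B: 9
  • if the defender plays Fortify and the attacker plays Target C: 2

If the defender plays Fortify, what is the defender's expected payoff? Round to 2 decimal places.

Take the expectation over the attacker's capability, weighting each type's action by its prior probability.
E[Fortify] = 3/4·2 + 1/8·2 + 1/8·(-4) = 3/2 + 1/4 + (-1/2) = 5/4

1.25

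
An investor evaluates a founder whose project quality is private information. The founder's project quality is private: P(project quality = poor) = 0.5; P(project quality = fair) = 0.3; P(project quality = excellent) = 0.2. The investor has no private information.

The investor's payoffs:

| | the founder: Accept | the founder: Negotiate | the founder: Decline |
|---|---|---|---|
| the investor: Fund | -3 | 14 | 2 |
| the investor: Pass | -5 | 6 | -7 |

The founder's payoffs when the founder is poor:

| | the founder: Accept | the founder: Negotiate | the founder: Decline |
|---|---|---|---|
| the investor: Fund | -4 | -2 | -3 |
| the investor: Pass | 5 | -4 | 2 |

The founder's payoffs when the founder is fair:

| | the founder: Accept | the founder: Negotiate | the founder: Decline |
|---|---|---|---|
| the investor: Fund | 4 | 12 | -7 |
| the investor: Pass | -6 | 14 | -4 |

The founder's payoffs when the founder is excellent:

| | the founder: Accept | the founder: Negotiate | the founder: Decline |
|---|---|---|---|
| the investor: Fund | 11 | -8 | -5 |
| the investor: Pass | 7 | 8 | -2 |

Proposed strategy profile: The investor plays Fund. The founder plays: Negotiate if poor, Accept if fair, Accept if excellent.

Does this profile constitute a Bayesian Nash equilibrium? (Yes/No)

A profile is a BNE iff every type of every player is best-responding given beliefs about the other side.
The investor plays Fund: E[Fund] = 0.5·(14) + 0.3·(-3) + 0.2·(-3) = 5.5; E[Pass] = 0.5. Best-responding. ✓
The founder (project quality poor), facing Fund: Accept gives -4, Negotiate gives -2, Decline gives -3. Proposed Negotiate is best. ✓
The founder (project quality fair), facing Fund: Accept gives 4, Negotiate gives 12, Decline gives -7. Proposed Accept is not best — profitable deviation exists. ✗
The founder (project quality excellent), facing Fund: Accept gives 11, Negotiate gives -8, Decline gives -5. Proposed Accept is best. ✓

No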